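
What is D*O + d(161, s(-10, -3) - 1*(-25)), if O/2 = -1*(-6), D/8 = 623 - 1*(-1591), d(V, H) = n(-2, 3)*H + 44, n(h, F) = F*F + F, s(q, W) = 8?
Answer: 212984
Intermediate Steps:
n(h, F) = F + F**2 (n(h, F) = F**2 + F = F + F**2)
d(V, H) = 44 + 12*H (d(V, H) = (3*(1 + 3))*H + 44 = (3*4)*H + 44 = 12*H + 44 = 44 + 12*H)
D = 17712 (D = 8*(623 - 1*(-1591)) = 8*(623 + 1591) = 8*2214 = 17712)
O = 12 (O = 2*(-1*(-6)) = 2*6 = 12)
D*O + d(161, s(-10, -3) - 1*(-25)) = 17712*12 + (44 + 12*(8 - 1*(-25))) = 212544 + (44 + 12*(8 + 25)) = 212544 + (44 + 12*33) = 212544 + (44 + 396) = 212544 + 440 = 212984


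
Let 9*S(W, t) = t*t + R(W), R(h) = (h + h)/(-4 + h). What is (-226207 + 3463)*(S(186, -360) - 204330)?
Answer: 3849820277344/91 ≈ 4.2306e+10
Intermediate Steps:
R(h) = 2*h/(-4 + h) (R(h) = (2*h)/(-4 + h) = 2*h/(-4 + h))
S(W, t) = t**2/9 + 2*W/(9*(-4 + W)) (S(W, t) = (t*t + 2*W/(-4 + W))/9 = (t**2 + 2*W/(-4 + W))/9 = t**2/9 + 2*W/(9*(-4 + W)))
(-226207 + 3463)*(S(186, -360) - 204330) = (-226207 + 3463)*((2*186 + (-360)**2*(-4 + 186))/(9*(-4 + 186)) - 204330) = -222744*((1/9)*(372 + 129600*182)/182 - 204330) = -222744*((1/9)*(1/182)*(372 + 23587200) - 204330) = -222744*((1/9)*(1/182)*23587572 - 204330) = -222744*(3931262/273 - 204330) = -222744*(-51850828/273) = 3849820277344/91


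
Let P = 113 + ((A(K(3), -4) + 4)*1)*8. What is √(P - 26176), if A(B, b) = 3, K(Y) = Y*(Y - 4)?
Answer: I*√26007 ≈ 161.27*I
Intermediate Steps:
K(Y) = Y*(-4 + Y)
P = 169 (P = 113 + ((3 + 4)*1)*8 = 113 + (7*1)*8 = 113 + 7*8 = 113 + 56 = 169)
√(P - 26176) = √(169 - 26176) = √(-26007) = I*√26007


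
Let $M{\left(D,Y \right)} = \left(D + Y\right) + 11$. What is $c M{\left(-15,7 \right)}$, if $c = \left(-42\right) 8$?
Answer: $-1008$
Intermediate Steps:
$M{\left(D,Y \right)} = 11 + D + Y$
$c = -336$
$c M{\left(-15,7 \right)} = - 336 \left(11 - 15 + 7\right) = \left(-336\right) 3 = -1008$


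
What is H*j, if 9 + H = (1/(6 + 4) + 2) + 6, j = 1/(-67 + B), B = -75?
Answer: 9/1420 ≈ 0.0063380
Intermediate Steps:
j = -1/142 (j = 1/(-67 - 75) = 1/(-142) = -1/142 ≈ -0.0070423)
H = -9/10 (H = -9 + ((1/(6 + 4) + 2) + 6) = -9 + ((1/10 + 2) + 6) = -9 + ((⅒ + 2) + 6) = -9 + (21/10 + 6) = -9 + 81/10 = -9/10 ≈ -0.90000)
H*j = -9/10*(-1/142) = 9/1420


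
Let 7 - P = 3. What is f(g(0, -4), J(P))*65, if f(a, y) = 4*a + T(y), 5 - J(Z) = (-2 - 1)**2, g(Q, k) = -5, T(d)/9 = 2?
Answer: -130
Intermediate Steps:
P = 4 (P = 7 - 1*3 = 7 - 3 = 4)
T(d) = 18 (T(d) = 9*2 = 18)
J(Z) = -4 (J(Z) = 5 - (-2 - 1)**2 = 5 - 1*(-3)**2 = 5 - 1*9 = 5 - 9 = -4)
f(a, y) = 18 + 4*a (f(a, y) = 4*a + 18 = 18 + 4*a)
f(g(0, -4), J(P))*65 = (18 + 4*(-5))*65 = (18 - 20)*65 = -2*65 = -130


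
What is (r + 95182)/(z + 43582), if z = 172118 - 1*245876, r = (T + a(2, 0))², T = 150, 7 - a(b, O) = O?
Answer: -119831/30176 ≈ -3.9711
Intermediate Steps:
a(b, O) = 7 - O
r = 24649 (r = (150 + (7 - 1*0))² = (150 + (7 + 0))² = (150 + 7)² = 157² = 24649)
z = -73758 (z = 172118 - 245876 = -73758)
(r + 95182)/(z + 43582) = (24649 + 95182)/(-73758 + 43582) = 119831/(-30176) = 119831*(-1/30176) = -119831/30176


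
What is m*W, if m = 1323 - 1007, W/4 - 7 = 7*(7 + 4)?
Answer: 106176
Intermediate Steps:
W = 336 (W = 28 + 4*(7*(7 + 4)) = 28 + 4*(7*11) = 28 + 4*77 = 28 + 308 = 336)
m = 316
m*W = 316*336 = 106176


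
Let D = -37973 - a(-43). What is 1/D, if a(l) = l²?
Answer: -1/39822 ≈ -2.5112e-5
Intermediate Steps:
D = -39822 (D = -37973 - 1*(-43)² = -37973 - 1*1849 = -37973 - 1849 = -39822)
1/D = 1/(-39822) = -1/39822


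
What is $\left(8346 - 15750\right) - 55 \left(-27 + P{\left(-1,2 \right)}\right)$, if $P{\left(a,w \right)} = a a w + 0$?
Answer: $-6029$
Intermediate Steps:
$P{\left(a,w \right)} = w a^{2}$ ($P{\left(a,w \right)} = a^{2} w + 0 = w a^{2} + 0 = w a^{2}$)
$\left(8346 - 15750\right) - 55 \left(-27 + P{\left(-1,2 \right)}\right) = \left(8346 - 15750\right) - 55 \left(-27 + 2 \left(-1\right)^{2}\right) = -7404 - 55 \left(-27 + 2 \cdot 1\right) = -7404 - 55 \left(-27 + 2\right) = -7404 - -1375 = -7404 + 1375 = -6029$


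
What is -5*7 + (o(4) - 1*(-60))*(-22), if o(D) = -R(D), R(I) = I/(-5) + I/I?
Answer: -6753/5 ≈ -1350.6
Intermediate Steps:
R(I) = 1 - I/5 (R(I) = I*(-⅕) + 1 = -I/5 + 1 = 1 - I/5)
o(D) = -1 + D/5 (o(D) = -(1 - D/5) = -1 + D/5)
-5*7 + (o(4) - 1*(-60))*(-22) = -5*7 + ((-1 + (⅕)*4) - 1*(-60))*(-22) = -35 + ((-1 + ⅘) + 60)*(-22) = -35 + (-⅕ + 60)*(-22) = -35 + (299/5)*(-22) = -35 - 6578/5 = -6753/5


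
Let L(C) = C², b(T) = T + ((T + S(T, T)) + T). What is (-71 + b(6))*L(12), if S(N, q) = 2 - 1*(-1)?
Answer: -7200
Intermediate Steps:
S(N, q) = 3 (S(N, q) = 2 + 1 = 3)
b(T) = 3 + 3*T (b(T) = T + ((T + 3) + T) = T + ((3 + T) + T) = T + (3 + 2*T) = 3 + 3*T)
(-71 + b(6))*L(12) = (-71 + (3 + 3*6))*12² = (-71 + (3 + 18))*144 = (-71 + 21)*144 = -50*144 = -7200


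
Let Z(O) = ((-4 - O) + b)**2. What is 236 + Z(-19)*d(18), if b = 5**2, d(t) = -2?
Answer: -2964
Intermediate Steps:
b = 25
Z(O) = (21 - O)**2 (Z(O) = ((-4 - O) + 25)**2 = (21 - O)**2)
236 + Z(-19)*d(18) = 236 + (-21 - 19)**2*(-2) = 236 + (-40)**2*(-2) = 236 + 1600*(-2) = 236 - 3200 = -2964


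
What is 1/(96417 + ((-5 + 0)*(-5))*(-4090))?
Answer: -1/5833 ≈ -0.00017144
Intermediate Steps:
1/(96417 + ((-5 + 0)*(-5))*(-4090)) = 1/(96417 - 5*(-5)*(-4090)) = 1/(96417 + 25*(-4090)) = 1/(96417 - 102250) = 1/(-5833) = -1/5833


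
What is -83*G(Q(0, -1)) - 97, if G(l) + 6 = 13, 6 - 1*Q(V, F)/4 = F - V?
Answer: -678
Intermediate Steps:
Q(V, F) = 24 - 4*F + 4*V (Q(V, F) = 24 - 4*(F - V) = 24 + (-4*F + 4*V) = 24 - 4*F + 4*V)
G(l) = 7 (G(l) = -6 + 13 = 7)
-83*G(Q(0, -1)) - 97 = -83*7 - 97 = -581 - 97 = -678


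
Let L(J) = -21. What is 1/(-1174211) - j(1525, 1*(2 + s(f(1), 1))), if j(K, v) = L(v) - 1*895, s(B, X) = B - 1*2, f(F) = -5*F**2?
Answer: 1075577275/1174211 ≈ 916.00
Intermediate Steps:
s(B, X) = -2 + B (s(B, X) = B - 2 = -2 + B)
j(K, v) = -916 (j(K, v) = -21 - 1*895 = -21 - 895 = -916)
1/(-1174211) - j(1525, 1*(2 + s(f(1), 1))) = 1/(-1174211) - 1*(-916) = -1/1174211 + 916 = 1075577275/1174211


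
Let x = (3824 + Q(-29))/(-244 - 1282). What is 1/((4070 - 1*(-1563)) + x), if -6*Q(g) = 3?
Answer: 3052/17184269 ≈ 0.00017760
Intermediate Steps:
Q(g) = -½ (Q(g) = -⅙*3 = -½)
x = -7647/3052 (x = (3824 - ½)/(-244 - 1282) = (7647/2)/(-1526) = (7647/2)*(-1/1526) = -7647/3052 ≈ -2.5056)
1/((4070 - 1*(-1563)) + x) = 1/((4070 - 1*(-1563)) - 7647/3052) = 1/((4070 + 1563) - 7647/3052) = 1/(5633 - 7647/3052) = 1/(17184269/3052) = 3052/17184269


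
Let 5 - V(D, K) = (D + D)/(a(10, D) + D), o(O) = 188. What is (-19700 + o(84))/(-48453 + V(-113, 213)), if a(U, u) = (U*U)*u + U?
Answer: 111247668/276226385 ≈ 0.40274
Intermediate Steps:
a(U, u) = U + u*U² (a(U, u) = U²*u + U = u*U² + U = U + u*U²)
V(D, K) = 5 - 2*D/(10 + 101*D) (V(D, K) = 5 - (D + D)/(10*(1 + 10*D) + D) = 5 - 2*D/((10 + 100*D) + D) = 5 - 2*D/(10 + 101*D))
(-19700 + o(84))/(-48453 + V(-113, 213)) = (-19700 + 188)/(-48453 + (50 + 503*(-113))/(10 + 101*(-113))) = -19512/(-48453 + (50 - 56839)/(10 - 11413)) = -19512/(-48453 - 56789/(-11403)) = -19512/(-48453 - 1/11403*(-56789)) = -19512/(-48453 + 56789/11403) = -19512/(-552452770/11403) = -19512*(-11403/552452770) = 111247668/276226385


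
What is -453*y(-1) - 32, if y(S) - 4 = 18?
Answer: -9998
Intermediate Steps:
y(S) = 22 (y(S) = 4 + 18 = 22)
-453*y(-1) - 32 = -453*22 - 32 = -9966 - 32 = -9998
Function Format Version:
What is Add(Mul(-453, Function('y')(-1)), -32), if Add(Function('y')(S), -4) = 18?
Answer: -9998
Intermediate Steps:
Function('y')(S) = 22 (Function('y')(S) = Add(4, 18) = 22)
Add(Mul(-453, Function('y')(-1)), -32) = Add(Mul(-453, 22), -32) = Add(-9966, -32) = -9998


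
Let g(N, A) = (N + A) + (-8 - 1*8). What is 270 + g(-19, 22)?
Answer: 257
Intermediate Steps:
g(N, A) = -16 + A + N (g(N, A) = (A + N) + (-8 - 8) = (A + N) - 16 = -16 + A + N)
270 + g(-19, 22) = 270 + (-16 + 22 - 19) = 270 - 13 = 257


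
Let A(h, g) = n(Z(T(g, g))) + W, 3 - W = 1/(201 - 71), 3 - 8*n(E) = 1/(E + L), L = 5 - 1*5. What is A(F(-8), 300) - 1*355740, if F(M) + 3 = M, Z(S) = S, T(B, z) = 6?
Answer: -1109898359/3120 ≈ -3.5574e+5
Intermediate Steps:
L = 0 (L = 5 - 5 = 0)
F(M) = -3 + M
n(E) = 3/8 - 1/(8*E) (n(E) = 3/8 - 1/(8*(E + 0)) = 3/8 - 1/(8*E))
W = 389/130 (W = 3 - 1/(201 - 71) = 3 - 1/130 = 389/130 ≈ 2.9923)
A(h, g) = 10441/3120 (A(h, g) = (⅛)*(-1 + 3*6)/6 + 389/130 = (⅛)*(⅙)*(-1 + 18) + 389/130 = (⅛)*(⅙)*17 + 389/130 = 17/48 + 389/130 = 10441/3120)
A(F(-8), 300) - 1*355740 = 10441/3120 - 1*355740 = 10441/3120 - 355740 = -1109898359/3120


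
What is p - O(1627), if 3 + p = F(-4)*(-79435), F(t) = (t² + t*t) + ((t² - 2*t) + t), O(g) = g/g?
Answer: -4130624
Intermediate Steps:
O(g) = 1
F(t) = -t + 3*t² (F(t) = (t² + t²) + (t² - t) = 2*t² + (t² - t) = -t + 3*t²)
p = -4130623 (p = -3 - 4*(-1 + 3*(-4))*(-79435) = -3 - 4*(-1 - 12)*(-79435) = -3 - 4*(-13)*(-79435) = -3 + 52*(-79435) = -3 - 4130620 = -4130623)
p - O(1627) = -4130623 - 1*1 = -4130623 - 1 = -4130624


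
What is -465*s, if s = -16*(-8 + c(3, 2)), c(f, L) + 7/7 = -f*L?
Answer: -111600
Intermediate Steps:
c(f, L) = -1 - L*f (c(f, L) = -1 - f*L = -1 - L*f)
s = 240 (s = -16*(-8 + (-1 - 1*2*3)) = -16*(-8 + (-1 - 6)) = -16*(-8 - 7) = -16*(-15) = 240)
-465*s = -465*240 = -111600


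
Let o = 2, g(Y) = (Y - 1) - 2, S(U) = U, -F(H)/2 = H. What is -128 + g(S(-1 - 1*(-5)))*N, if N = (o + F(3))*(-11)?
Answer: -84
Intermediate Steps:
F(H) = -2*H
g(Y) = -3 + Y (g(Y) = (-1 + Y) - 2 = -3 + Y)
N = 44 (N = (2 - 2*3)*(-11) = (2 - 6)*(-11) = -4*(-11) = 44)
-128 + g(S(-1 - 1*(-5)))*N = -128 + (-3 + (-1 - 1*(-5)))*44 = -128 + (-3 + (-1 + 5))*44 = -128 + (-3 + 4)*44 = -128 + 1*44 = -128 + 44 = -84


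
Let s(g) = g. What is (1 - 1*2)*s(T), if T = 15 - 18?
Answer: 3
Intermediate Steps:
T = -3
(1 - 1*2)*s(T) = (1 - 1*2)*(-3) = (1 - 2)*(-3) = -1*(-3) = 3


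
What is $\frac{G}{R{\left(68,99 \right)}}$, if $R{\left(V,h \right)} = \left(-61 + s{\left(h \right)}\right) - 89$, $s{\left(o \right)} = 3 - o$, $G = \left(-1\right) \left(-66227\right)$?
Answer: $- \frac{66227}{246} \approx -269.22$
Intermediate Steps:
$G = 66227$
$R{\left(V,h \right)} = -147 - h$ ($R{\left(V,h \right)} = \left(-61 - \left(-3 + h\right)\right) - 89 = \left(-58 - h\right) - 89 = -147 - h$)
$\frac{G}{R{\left(68,99 \right)}} = \frac{66227}{-147 - 99} = \frac{66227}{-246} = 66227 \left(- \frac{1}{246}\right) = - \frac{66227}{246}$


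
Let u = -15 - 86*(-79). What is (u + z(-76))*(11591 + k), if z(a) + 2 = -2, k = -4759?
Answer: 46286800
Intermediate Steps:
u = 6779 (u = -15 + 6794 = 6779)
z(a) = -4 (z(a) = -2 - 2 = -4)
(u + z(-76))*(11591 + k) = (6779 - 4)*(11591 - 4759) = 6775*6832 = 46286800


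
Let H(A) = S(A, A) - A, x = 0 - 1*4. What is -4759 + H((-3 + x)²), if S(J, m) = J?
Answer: -4759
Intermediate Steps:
x = -4 (x = 0 - 4 = -4)
H(A) = 0 (H(A) = A - A = 0)
-4759 + H((-3 + x)²) = -4759 + 0 = -4759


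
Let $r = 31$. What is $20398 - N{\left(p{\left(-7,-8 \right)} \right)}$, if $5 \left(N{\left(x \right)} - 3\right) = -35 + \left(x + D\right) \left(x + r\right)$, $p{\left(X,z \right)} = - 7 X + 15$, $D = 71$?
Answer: $17837$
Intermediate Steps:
$p{\left(X,z \right)} = 15 - 7 X$
$N{\left(x \right)} = -4 + \frac{\left(31 + x\right) \left(71 + x\right)}{5}$ ($N{\left(x \right)} = 3 + \frac{-35 + \left(x + 71\right) \left(x + 31\right)}{5} = 3 + \frac{-35 + \left(71 + x\right) \left(31 + x\right)}{5} = 3 + \frac{-35 + \left(31 + x\right) \left(71 + x\right)}{5} = 3 + \left(-7 + \frac{\left(31 + x\right) \left(71 + x\right)}{5}\right) = -4 + \frac{\left(31 + x\right) \left(71 + x\right)}{5}$)
$20398 - N{\left(p{\left(-7,-8 \right)} \right)} = 20398 - \left(\frac{2181}{5} + \frac{\left(15 - -49\right)^{2}}{5} + \frac{102 \left(15 - -49\right)}{5}\right) = 20398 - \left(\frac{2181}{5} + \frac{\left(15 + 49\right)^{2}}{5} + \frac{102 \left(15 + 49\right)}{5}\right) = 20398 - \left(\frac{2181}{5} + \frac{64^{2}}{5} + \frac{102}{5} \cdot 64\right) = 20398 - \left(\frac{2181}{5} + \frac{1}{5} \cdot 4096 + \frac{6528}{5}\right) = 20398 - \left(\frac{2181}{5} + \frac{4096}{5} + \frac{6528}{5}\right) = 20398 - 2561 = 17837$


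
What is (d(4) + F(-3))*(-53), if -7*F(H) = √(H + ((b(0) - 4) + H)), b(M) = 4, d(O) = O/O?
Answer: -53 + 53*I*√6/7 ≈ -53.0 + 18.546*I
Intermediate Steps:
d(O) = 1
F(H) = -√2*√H/7 (F(H) = -√(H + ((4 - 4) + H))/7 = -√(H + (0 + H))/7 = -√(H + H)/7 = -√2*√H/7)
(d(4) + F(-3))*(-53) = (1 - √2*√(-3)/7)*(-53) = (1 - √2*I*√3/7)*(-53) = (1 - I*√6/7)*(-53) = -53 + 53*I*√6/7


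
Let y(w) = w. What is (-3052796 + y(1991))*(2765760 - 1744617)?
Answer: -3115308170115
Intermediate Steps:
(-3052796 + y(1991))*(2765760 - 1744617) = (-3052796 + 1991)*(2765760 - 1744617) = -3050805*1021143 = -3115308170115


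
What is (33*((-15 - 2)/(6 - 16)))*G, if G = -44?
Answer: -12342/5 ≈ -2468.4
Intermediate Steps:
(33*((-15 - 2)/(6 - 16)))*G = (33*((-15 - 2)/(6 - 16)))*(-44) = (33*(-17/(-10)))*(-44) = (33*(-17*(-⅒)))*(-44) = (33*(17/10))*(-44) = (561/10)*(-44) = -12342/5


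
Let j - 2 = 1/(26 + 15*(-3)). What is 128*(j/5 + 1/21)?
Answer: 111616/1995 ≈ 55.948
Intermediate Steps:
j = 37/19 (j = 2 + 1/(26 + 15*(-3)) = 2 + 1/(26 - 45) = 2 + 1/(-19) = 2 - 1/19 = 37/19 ≈ 1.9474)
128*(j/5 + 1/21) = 128*((37/19)/5 + 1/21) = 128*((37/19)*(⅕) + 1*(1/21)) = 128*(37/95 + 1/21) = 128*(872/1995) = 111616/1995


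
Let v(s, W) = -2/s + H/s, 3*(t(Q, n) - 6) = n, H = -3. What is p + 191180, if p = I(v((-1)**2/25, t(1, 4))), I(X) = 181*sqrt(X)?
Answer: 191180 + 905*I*sqrt(5) ≈ 1.9118e+5 + 2023.6*I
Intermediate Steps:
t(Q, n) = 6 + n/3
v(s, W) = -5/s (v(s, W) = -2/s - 3/s = -5/s)
p = 905*I*sqrt(5) (p = 181*sqrt(-5/((-1)**2/25)) = 181*sqrt(-5/(1*(1/25))) = 181*sqrt(-5/1/25) = 181*sqrt(-5*25) = 181*sqrt(-125) = 181*(5*I*sqrt(5)) = 905*I*sqrt(5) ≈ 2023.6*I)
p + 191180 = 905*I*sqrt(5) + 191180 = 191180 + 905*I*sqrt(5)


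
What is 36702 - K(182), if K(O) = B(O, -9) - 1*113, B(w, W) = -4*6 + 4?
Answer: 36835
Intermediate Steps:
B(w, W) = -20 (B(w, W) = -24 + 4 = -20)
K(O) = -133 (K(O) = -20 - 1*113 = -20 - 113 = -133)
36702 - K(182) = 36702 - 1*(-133) = 36702 + 133 = 36835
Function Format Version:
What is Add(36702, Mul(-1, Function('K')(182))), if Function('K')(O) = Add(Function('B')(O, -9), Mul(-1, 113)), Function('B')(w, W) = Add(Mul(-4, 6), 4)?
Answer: 36835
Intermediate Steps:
Function('B')(w, W) = -20 (Function('B')(w, W) = Add(-24, 4) = -20)
Function('K')(O) = -133 (Function('K')(O) = Add(-20, Mul(-1, 113)) = Add(-20, -113) = -133)
Add(36702, Mul(-1, Function('K')(182))) = Add(36702, Mul(-1, -133)) = Add(36702, 133) = 36835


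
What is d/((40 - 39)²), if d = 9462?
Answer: 9462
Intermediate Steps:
d/((40 - 39)²) = 9462/((40 - 39)²) = 9462/(1²) = 9462/1 = 9462*1 = 9462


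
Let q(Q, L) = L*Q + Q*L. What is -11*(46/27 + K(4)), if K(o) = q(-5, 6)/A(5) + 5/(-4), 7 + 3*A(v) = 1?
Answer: -36179/108 ≈ -334.99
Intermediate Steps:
A(v) = -2 (A(v) = -7/3 + (⅓)*1 = -7/3 + ⅓ = -2)
q(Q, L) = 2*L*Q (q(Q, L) = L*Q + L*Q = 2*L*Q)
K(o) = 115/4 (K(o) = (2*6*(-5))/(-2) + 5/(-4) = -60*(-½) + 5*(-¼) = 30 - 5/4 = 115/4)
-11*(46/27 + K(4)) = -11*(46/27 + 115/4) = -11*3289/108 = -36179/108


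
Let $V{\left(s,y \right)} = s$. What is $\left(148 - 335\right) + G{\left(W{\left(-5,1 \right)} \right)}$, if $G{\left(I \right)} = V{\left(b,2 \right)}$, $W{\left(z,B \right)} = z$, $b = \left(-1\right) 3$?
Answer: $-190$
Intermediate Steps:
$b = -3$
$G{\left(I \right)} = -3$
$\left(148 - 335\right) + G{\left(W{\left(-5,1 \right)} \right)} = \left(148 - 335\right) - 3 = -187 - 3 = -190$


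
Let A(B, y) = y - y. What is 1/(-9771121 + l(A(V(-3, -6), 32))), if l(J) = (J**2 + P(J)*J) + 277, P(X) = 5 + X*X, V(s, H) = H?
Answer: -1/9770844 ≈ -1.0235e-7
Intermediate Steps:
A(B, y) = 0
P(X) = 5 + X**2
l(J) = 277 + J**2 + J*(5 + J**2) (l(J) = (J**2 + (5 + J**2)*J) + 277 = (J**2 + J*(5 + J**2)) + 277 = 277 + J**2 + J*(5 + J**2))
1/(-9771121 + l(A(V(-3, -6), 32))) = 1/(-9771121 + (277 + 0**2 + 0*(5 + 0**2))) = 1/(-9771121 + (277 + 0 + 0*(5 + 0))) = 1/(-9771121 + (277 + 0 + 0*5)) = 1/(-9771121 + (277 + 0 + 0)) = 1/(-9771121 + 277) = 1/(-9770844) = -1/9770844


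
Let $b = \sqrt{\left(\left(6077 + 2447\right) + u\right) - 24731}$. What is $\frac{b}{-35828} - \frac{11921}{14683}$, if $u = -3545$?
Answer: $- \frac{11921}{14683} - \frac{i \sqrt{4938}}{17914} \approx -0.81189 - 0.0039227 i$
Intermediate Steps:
$b = 2 i \sqrt{4938}$ ($b = \sqrt{\left(\left(6077 + 2447\right) - 3545\right) - 24731} = \sqrt{\left(8524 - 3545\right) - 24731} = \sqrt{4979 - 24731} = \sqrt{-19752} = 2 i \sqrt{4938} \approx 140.54 i$)
$\frac{b}{-35828} - \frac{11921}{14683} = \frac{2 i \sqrt{4938}}{-35828} - \frac{11921}{14683} = 2 i \sqrt{4938} \left(- \frac{1}{35828}\right) - \frac{11921}{14683} = - \frac{i \sqrt{4938}}{17914} - \frac{11921}{14683} = - \frac{11921}{14683} - \frac{i \sqrt{4938}}{17914}$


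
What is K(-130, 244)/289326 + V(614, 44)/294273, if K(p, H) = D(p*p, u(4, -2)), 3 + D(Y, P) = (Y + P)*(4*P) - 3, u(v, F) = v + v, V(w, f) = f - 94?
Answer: 26533656725/14190138333 ≈ 1.8699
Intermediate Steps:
V(w, f) = -94 + f
u(v, F) = 2*v
D(Y, P) = -6 + 4*P*(P + Y) (D(Y, P) = -3 + ((Y + P)*(4*P) - 3) = -3 + ((P + Y)*(4*P) - 3) = -3 + (4*P*(P + Y) - 3) = -3 + (-3 + 4*P*(P + Y)) = -6 + 4*P*(P + Y))
K(p, H) = 250 + 32*p² (K(p, H) = -6 + 4*(2*4)² + 4*(2*4)*(p*p) = -6 + 4*8² + 4*8*p² = -6 + 4*64 + 32*p² = -6 + 256 + 32*p² = 250 + 32*p²)
K(-130, 244)/289326 + V(614, 44)/294273 = (250 + 32*(-130)²)/289326 + (-94 + 44)/294273 = (250 + 32*16900)*(1/289326) - 50*1/294273 = (250 + 540800)*(1/289326) - 50/294273 = 541050*(1/289326) - 50/294273 = 90175/48221 - 50/294273 = 26533656725/14190138333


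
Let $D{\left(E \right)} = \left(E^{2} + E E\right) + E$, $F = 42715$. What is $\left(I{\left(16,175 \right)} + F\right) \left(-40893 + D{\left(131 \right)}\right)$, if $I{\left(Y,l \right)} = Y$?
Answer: $-275187640$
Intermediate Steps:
$D{\left(E \right)} = E + 2 E^{2}$ ($D{\left(E \right)} = \left(E^{2} + E^{2}\right) + E = 2 E^{2} + E = E + 2 E^{2}$)
$\left(I{\left(16,175 \right)} + F\right) \left(-40893 + D{\left(131 \right)}\right) = \left(16 + 42715\right) \left(-40893 + 131 \left(1 + 2 \cdot 131\right)\right) = 42731 \left(-40893 + 131 \left(1 + 262\right)\right) = 42731 \left(-40893 + 131 \cdot 263\right) = 42731 \left(-40893 + 34453\right) = 42731 \left(-6440\right) = -275187640$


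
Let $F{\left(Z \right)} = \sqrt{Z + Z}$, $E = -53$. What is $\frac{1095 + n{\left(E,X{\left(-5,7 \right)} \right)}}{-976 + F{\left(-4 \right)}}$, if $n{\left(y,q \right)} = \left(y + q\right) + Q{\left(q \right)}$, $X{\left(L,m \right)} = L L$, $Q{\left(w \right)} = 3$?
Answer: $- \frac{130540}{119073} - \frac{535 i \sqrt{2}}{238146} \approx -1.0963 - 0.0031771 i$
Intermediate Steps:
$F{\left(Z \right)} = \sqrt{2} \sqrt{Z}$ ($F{\left(Z \right)} = \sqrt{2 Z} = \sqrt{2} \sqrt{Z}$)
$X{\left(L,m \right)} = L^{2}$
$n{\left(y,q \right)} = 3 + q + y$ ($n{\left(y,q \right)} = \left(y + q\right) + 3 = \left(q + y\right) + 3 = 3 + q + y$)
$\frac{1095 + n{\left(E,X{\left(-5,7 \right)} \right)}}{-976 + F{\left(-4 \right)}} = \frac{1095 + \left(3 + \left(-5\right)^{2} - 53\right)}{-976 + \sqrt{2} \sqrt{-4}} = \frac{1095 + \left(3 + 25 - 53\right)}{-976 + \sqrt{2} \cdot 2 i} = \frac{1095 - 25}{-976 + 2 i \sqrt{2}} = \frac{1070}{-976 + 2 i \sqrt{2}}$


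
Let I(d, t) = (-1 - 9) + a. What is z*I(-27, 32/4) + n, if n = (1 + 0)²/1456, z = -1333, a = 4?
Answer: 11645089/1456 ≈ 7998.0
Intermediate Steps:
n = 1/1456 (n = 1²*(1/1456) = 1*(1/1456) = 1/1456 ≈ 0.00068681)
I(d, t) = -6 (I(d, t) = (-1 - 9) + 4 = -10 + 4 = -6)
z*I(-27, 32/4) + n = -1333*(-6) + 1/1456 = 7998 + 1/1456 = 11645089/1456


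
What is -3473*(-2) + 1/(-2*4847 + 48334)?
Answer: 268393441/38640 ≈ 6946.0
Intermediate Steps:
-3473*(-2) + 1/(-2*4847 + 48334) = 6946 + 1/(-9694 + 48334) = 6946 + 1/38640 = 268393441/38640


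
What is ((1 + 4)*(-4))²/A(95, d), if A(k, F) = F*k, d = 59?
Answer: 80/1121 ≈ 0.071365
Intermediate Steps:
((1 + 4)*(-4))²/A(95, d) = ((1 + 4)*(-4))²/((59*95)) = (5*(-4))²/5605 = (-20)²*(1/5605) = 400*(1/5605) = 80/1121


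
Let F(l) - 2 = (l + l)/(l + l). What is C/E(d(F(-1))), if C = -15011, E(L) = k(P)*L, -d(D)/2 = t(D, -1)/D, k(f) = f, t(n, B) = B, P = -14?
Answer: 45033/28 ≈ 1608.3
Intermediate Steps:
F(l) = 3 (F(l) = 2 + (l + l)/(l + l) = 2 + (2*l)/((2*l)) = 2 + (2*l)*(1/(2*l)) = 2 + 1 = 3)
d(D) = 2/D (d(D) = -(-2)/D = 2/D)
E(L) = -14*L
C/E(d(F(-1))) = -15011/((-28/3)) = -15011/((-14*2/3)) = -15011/(-28/3) = -15011*(-3/28) = 45033/28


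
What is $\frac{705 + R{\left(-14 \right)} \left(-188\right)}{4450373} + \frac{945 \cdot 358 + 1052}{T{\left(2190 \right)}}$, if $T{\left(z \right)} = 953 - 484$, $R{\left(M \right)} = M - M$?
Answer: $\frac{1510287812671}{2087224937} \approx 723.59$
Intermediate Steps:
$R{\left(M \right)} = 0$
$T{\left(z \right)} = 469$
$\frac{705 + R{\left(-14 \right)} \left(-188\right)}{4450373} + \frac{945 \cdot 358 + 1052}{T{\left(2190 \right)}} = \frac{705 + 0 \left(-188\right)}{4450373} + \frac{945 \cdot 358 + 1052}{469} = \left(705 + 0\right) \frac{1}{4450373} + \left(338310 + 1052\right) \frac{1}{469} = 705 \cdot \frac{1}{4450373} + 339362 \cdot \frac{1}{469} = \frac{705}{4450373} + \frac{339362}{469} = \frac{1510287812671}{2087224937}$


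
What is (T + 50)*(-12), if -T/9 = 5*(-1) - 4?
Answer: -1572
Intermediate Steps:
T = 81 (T = -9*(5*(-1) - 4) = -9*(-5 - 4) = -9*(-9) = 81)
(T + 50)*(-12) = (81 + 50)*(-12) = 131*(-12) = -1572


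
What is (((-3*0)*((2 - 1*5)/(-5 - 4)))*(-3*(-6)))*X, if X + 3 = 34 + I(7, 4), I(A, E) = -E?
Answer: 0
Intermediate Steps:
X = 27 (X = -3 + (34 - 1*4) = -3 + (34 - 4) = -3 + 30 = 27)
(((-3*0)*((2 - 1*5)/(-5 - 4)))*(-3*(-6)))*X = (((-3*0)*((2 - 1*5)/(-5 - 4)))*(-3*(-6)))*27 = ((0*((2 - 5)/(-9)))*18)*27 = ((0*(-3*(-⅑)))*18)*27 = ((0*(⅓))*18)*27 = (0*18)*27 = 0*27 = 0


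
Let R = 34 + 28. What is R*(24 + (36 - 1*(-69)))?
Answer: 7998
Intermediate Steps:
R = 62
R*(24 + (36 - 1*(-69))) = 62*(24 + (36 - 1*(-69))) = 62*(24 + (36 + 69)) = 62*(24 + 105) = 62*129 = 7998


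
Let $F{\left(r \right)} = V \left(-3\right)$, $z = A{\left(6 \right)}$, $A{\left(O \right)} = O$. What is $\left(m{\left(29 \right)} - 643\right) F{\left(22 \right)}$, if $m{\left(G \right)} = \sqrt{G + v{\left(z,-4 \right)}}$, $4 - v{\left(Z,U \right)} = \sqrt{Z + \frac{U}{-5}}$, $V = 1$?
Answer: $1929 - \frac{3 \sqrt{825 - 5 \sqrt{170}}}{5} \approx 1912.5$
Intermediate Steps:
$z = 6$
$F{\left(r \right)} = -3$ ($F{\left(r \right)} = 1 \left(-3\right) = -3$)
$v{\left(Z,U \right)} = 4 - \sqrt{Z - \frac{U}{5}}$ ($v{\left(Z,U \right)} = 4 - \sqrt{Z + \frac{U}{-5}} = 4 - \sqrt{Z + U \left(- \frac{1}{5}\right)} = 4 - \sqrt{Z - \frac{U}{5}}$)
$m{\left(G \right)} = \sqrt{4 + G - \frac{\sqrt{170}}{5}}$ ($m{\left(G \right)} = \sqrt{G + \left(4 - \frac{\sqrt{\left(-5\right) \left(-4\right) + 25 \cdot 6}}{5}\right)} = \sqrt{G + \left(4 - \frac{\sqrt{20 + 150}}{5}\right)} = \sqrt{G + \left(4 - \frac{\sqrt{170}}{5}\right)} = \sqrt{4 + G - \frac{\sqrt{170}}{5}}$)
$\left(m{\left(29 \right)} - 643\right) F{\left(22 \right)} = \left(\frac{\sqrt{100 - 5 \sqrt{170} + 25 \cdot 29}}{5} - 643\right) \left(-3\right) = \left(\frac{\sqrt{100 - 5 \sqrt{170} + 725}}{5} - 643\right) \left(-3\right) = \left(\frac{\sqrt{825 - 5 \sqrt{170}}}{5} - 643\right) \left(-3\right) = \left(-643 + \frac{\sqrt{825 - 5 \sqrt{170}}}{5}\right) \left(-3\right) = 1929 - \frac{3 \sqrt{825 - 5 \sqrt{170}}}{5}$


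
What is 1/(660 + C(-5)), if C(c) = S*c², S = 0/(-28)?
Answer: 1/660 ≈ 0.0015152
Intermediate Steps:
S = 0 (S = 0*(-1/28) = 0)
C(c) = 0 (C(c) = 0*c² = 0)
1/(660 + C(-5)) = 1/(660 + 0) = 1/660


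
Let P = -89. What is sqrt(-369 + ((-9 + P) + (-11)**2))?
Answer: I*sqrt(346) ≈ 18.601*I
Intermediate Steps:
sqrt(-369 + ((-9 + P) + (-11)**2)) = sqrt(-369 + ((-9 - 89) + (-11)**2)) = sqrt(-369 + (-98 + 121)) = sqrt(-369 + 23) = sqrt(-346) = I*sqrt(346)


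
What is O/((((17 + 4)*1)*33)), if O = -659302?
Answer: -94186/99 ≈ -951.37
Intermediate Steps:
O/((((17 + 4)*1)*33)) = -659302*1/(33*(17 + 4)) = -659302/((21*1)*33) = -659302/(21*33) = -659302/693 = -659302*1/693 = -94186/99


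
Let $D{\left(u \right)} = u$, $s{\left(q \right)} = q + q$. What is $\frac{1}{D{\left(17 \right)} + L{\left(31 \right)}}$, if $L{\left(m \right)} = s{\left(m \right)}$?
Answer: $\frac{1}{79} \approx 0.012658$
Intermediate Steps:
$s{\left(q \right)} = 2 q$
$L{\left(m \right)} = 2 m$
$\frac{1}{D{\left(17 \right)} + L{\left(31 \right)}} = \frac{1}{17 + 2 \cdot 31} = \frac{1}{17 + 62} = \frac{1}{79}$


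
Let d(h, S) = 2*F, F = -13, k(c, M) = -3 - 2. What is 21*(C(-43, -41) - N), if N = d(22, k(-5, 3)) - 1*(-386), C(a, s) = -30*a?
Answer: 19530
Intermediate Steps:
k(c, M) = -5
d(h, S) = -26 (d(h, S) = 2*(-13) = -26)
N = 360 (N = -26 - 1*(-386) = -26 + 386 = 360)
21*(C(-43, -41) - N) = 21*(-30*(-43) - 1*360) = 21*(1290 - 360) = 21*930 = 19530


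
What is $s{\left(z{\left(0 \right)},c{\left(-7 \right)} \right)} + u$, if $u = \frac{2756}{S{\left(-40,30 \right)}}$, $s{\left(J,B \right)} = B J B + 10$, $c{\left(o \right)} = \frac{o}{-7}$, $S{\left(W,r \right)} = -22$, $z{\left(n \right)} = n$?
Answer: $- \frac{1268}{11} \approx -115.27$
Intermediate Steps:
$c{\left(o \right)} = - \frac{o}{7}$ ($c{\left(o \right)} = o \left(- \frac{1}{7}\right) = - \frac{o}{7}$)
$s{\left(J,B \right)} = 10 + J B^{2}$ ($s{\left(J,B \right)} = J B^{2} + 10 = 10 + J B^{2}$)
$u = - \frac{1378}{11}$ ($u = \frac{2756}{-22} = 2756 \left(- \frac{1}{22}\right) = - \frac{1378}{11} \approx -125.27$)
$s{\left(z{\left(0 \right)},c{\left(-7 \right)} \right)} + u = \left(10 + 0 \left(\left(- \frac{1}{7}\right) \left(-7\right)\right)^{2}\right) - \frac{1378}{11} = \left(10 + 0 \cdot 1^{2}\right) - \frac{1378}{11} = \left(10 + 0 \cdot 1\right) - \frac{1378}{11} = \left(10 + 0\right) - \frac{1378}{11} = 10 - \frac{1378}{11} = - \frac{1268}{11}$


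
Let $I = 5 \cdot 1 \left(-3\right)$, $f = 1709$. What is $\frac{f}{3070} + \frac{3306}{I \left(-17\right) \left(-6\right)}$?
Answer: $- \frac{50231}{31314} \approx -1.6041$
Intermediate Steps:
$I = -15$ ($I = 5 \left(-3\right) = -15$)
$\frac{f}{3070} + \frac{3306}{I \left(-17\right) \left(-6\right)} = \frac{1709}{3070} + \frac{3306}{\left(-15\right) \left(-17\right) \left(-6\right)} = 1709 \cdot \frac{1}{3070} + \frac{3306}{255 \left(-6\right)} = \frac{1709}{3070} + \frac{3306}{-1530} = \frac{1709}{3070} + 3306 \left(- \frac{1}{1530}\right) = \frac{1709}{3070} - \frac{551}{255} = - \frac{50231}{31314}$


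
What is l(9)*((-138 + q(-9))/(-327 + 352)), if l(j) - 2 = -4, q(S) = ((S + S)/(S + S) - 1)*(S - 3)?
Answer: 276/25 ≈ 11.040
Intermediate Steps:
q(S) = 0 (q(S) = ((2*S)/((2*S)) - 1)*(-3 + S) = ((2*S)*(1/(2*S)) - 1)*(-3 + S) = (1 - 1)*(-3 + S) = 0*(-3 + S) = 0)
l(j) = -2 (l(j) = 2 - 4 = -2)
l(9)*((-138 + q(-9))/(-327 + 352)) = -2*(-138 + 0)/(-327 + 352) = -(-276)/25 = -2*(-138/25) = 276/25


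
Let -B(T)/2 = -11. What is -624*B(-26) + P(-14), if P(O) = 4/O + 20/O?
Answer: -96108/7 ≈ -13730.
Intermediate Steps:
P(O) = 24/O
B(T) = 22 (B(T) = -2*(-11) = 22)
-624*B(-26) + P(-14) = -624*22 + 24/(-14) = -13728 + 24*(-1/14) = -13728 - 12/7 = -96108/7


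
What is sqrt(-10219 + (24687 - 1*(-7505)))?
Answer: sqrt(21973) ≈ 148.23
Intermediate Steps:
sqrt(-10219 + (24687 - 1*(-7505))) = sqrt(-10219 + (24687 + 7505)) = sqrt(-10219 + 32192) = sqrt(21973)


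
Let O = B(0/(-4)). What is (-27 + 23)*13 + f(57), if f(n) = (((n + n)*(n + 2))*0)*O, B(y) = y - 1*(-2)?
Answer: -52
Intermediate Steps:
B(y) = 2 + y (B(y) = y + 2 = 2 + y)
O = 2 (O = 2 + 0/(-4) = 2 + 0*(-¼) = 2 + 0 = 2)
f(n) = 0 (f(n) = (((n + n)*(n + 2))*0)*2 = (((2*n)*(2 + n))*0)*2 = ((2*n*(2 + n))*0)*2 = 0*2 = 0)
(-27 + 23)*13 + f(57) = (-27 + 23)*13 + 0 = -4*13 + 0 = -52 + 0 = -52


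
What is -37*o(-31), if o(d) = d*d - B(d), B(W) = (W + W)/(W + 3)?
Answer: -496651/14 ≈ -35475.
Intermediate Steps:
B(W) = 2*W/(3 + W) (B(W) = (2*W)/(3 + W) = 2*W/(3 + W))
o(d) = d² - 2*d/(3 + d) (o(d) = d*d - 2*d/(3 + d) = d² - 2*d/(3 + d))
-37*o(-31) = -(-1147)*(-2 - 31*(3 - 31))/(3 - 31) = -(-1147)*(-2 - 31*(-28))/(-28) = -(-1147)*(-1)*(-2 + 868)/28 = -(-1147)*(-1)*866/28 = -37*13423/14 = -496651/14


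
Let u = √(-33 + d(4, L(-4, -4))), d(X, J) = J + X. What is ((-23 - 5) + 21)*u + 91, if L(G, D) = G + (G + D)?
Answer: 91 - 7*I*√41 ≈ 91.0 - 44.822*I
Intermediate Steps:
L(G, D) = D + 2*G (L(G, D) = G + (D + G) = D + 2*G)
u = I*√41 (u = √(-33 + ((-4 + 2*(-4)) + 4)) = √(-33 + ((-4 - 8) + 4)) = √(-33 + (-12 + 4)) = √(-33 - 8) = √(-41) = I*√41 ≈ 6.4031*I)
((-23 - 5) + 21)*u + 91 = ((-23 - 5) + 21)*(I*√41) + 91 = (-28 + 21)*(I*√41) + 91 = -7*I*√41 + 91 = 91 - 7*I*√41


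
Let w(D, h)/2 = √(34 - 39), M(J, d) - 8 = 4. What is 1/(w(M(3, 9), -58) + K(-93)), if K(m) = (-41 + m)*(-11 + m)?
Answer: 3484/48553029 - I*√5/97106058 ≈ 7.1757e-5 - 2.3027e-8*I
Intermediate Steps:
M(J, d) = 12 (M(J, d) = 8 + 4 = 12)
w(D, h) = 2*I*√5 (w(D, h) = 2*√(34 - 39) = 2*√(-5) = 2*(I*√5) = 2*I*√5)
1/(w(M(3, 9), -58) + K(-93)) = 1/(2*I*√5 + (451 + (-93)² - 52*(-93))) = 1/(2*I*√5 + (451 + 8649 + 4836)) = 1/(2*I*√5 + 13936) = 1/(13936 + 2*I*√5)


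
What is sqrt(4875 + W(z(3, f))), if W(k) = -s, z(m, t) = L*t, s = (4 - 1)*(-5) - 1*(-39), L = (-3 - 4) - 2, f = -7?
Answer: 21*sqrt(11) ≈ 69.649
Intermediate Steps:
L = -9 (L = -7 - 2 = -9)
s = 24 (s = 3*(-5) + 39 = -15 + 39 = 24)
z(m, t) = -9*t
W(k) = -24 (W(k) = -1*24 = -24)
sqrt(4875 + W(z(3, f))) = sqrt(4875 - 24) = sqrt(4851) = 21*sqrt(11)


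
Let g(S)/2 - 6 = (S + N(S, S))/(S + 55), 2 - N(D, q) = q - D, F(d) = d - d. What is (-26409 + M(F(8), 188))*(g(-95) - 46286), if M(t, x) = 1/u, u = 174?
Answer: 850461190771/696 ≈ 1.2219e+9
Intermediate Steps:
F(d) = 0
N(D, q) = 2 + D - q (N(D, q) = 2 - (q - D) = 2 + (D - q) = 2 + D - q)
g(S) = 12 + 2*(2 + S)/(55 + S) (g(S) = 12 + 2*((S + (2 + S - S))/(S + 55)) = 12 + 2*((S + 2)/(55 + S)) = 12 + 2*((2 + S)/(55 + S)) = 12 + 2*(2 + S)/(55 + S))
M(t, x) = 1/174
(-26409 + M(F(8), 188))*(g(-95) - 46286) = (-26409 + 1/174)*(2*(332 + 7*(-95))/(55 - 95) - 46286) = -4595165*(2*(332 - 665)/(-40) - 46286)/174 = -4595165*(2*(-1/40)*(-333) - 46286)/174 = -4595165*(333/20 - 46286)/174 = -4595165/174*(-925387/20) = 850461190771/696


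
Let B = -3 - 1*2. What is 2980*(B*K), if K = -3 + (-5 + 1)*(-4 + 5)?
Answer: 104300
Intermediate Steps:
K = -7 (K = -3 - 4*1 = -3 - 4 = -7)
B = -5 (B = -3 - 2 = -5)
2980*(B*K) = 2980*(-5*(-7)) = 2980*35 = 104300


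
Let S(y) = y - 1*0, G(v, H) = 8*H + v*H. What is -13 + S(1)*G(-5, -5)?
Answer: -28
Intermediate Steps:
G(v, H) = 8*H + H*v
S(y) = y (S(y) = y + 0 = y)
-13 + S(1)*G(-5, -5) = -13 + 1*(-5*(8 - 5)) = -13 + 1*(-5*3) = -13 + 1*(-15) = -13 - 15 = -28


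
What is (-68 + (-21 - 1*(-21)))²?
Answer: 4624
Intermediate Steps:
(-68 + (-21 - 1*(-21)))² = (-68 + (-21 + 21))² = (-68 + 0)² = (-68)² = 4624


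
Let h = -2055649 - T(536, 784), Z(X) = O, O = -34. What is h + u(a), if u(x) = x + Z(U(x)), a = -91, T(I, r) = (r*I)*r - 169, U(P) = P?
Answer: -331511221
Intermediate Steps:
T(I, r) = -169 + I*r**2 (T(I, r) = (I*r)*r - 169 = I*r**2 - 169 = -169 + I*r**2)
Z(X) = -34
u(x) = -34 + x (u(x) = x - 34 = -34 + x)
h = -331511096 (h = -2055649 - (-169 + 536*784**2) = -2055649 - (-169 + 536*614656) = -2055649 - (-169 + 329455616) = -2055649 - 1*329455447 = -2055649 - 329455447 = -331511096)
h + u(a) = -331511096 + (-34 - 91) = -331511096 - 125 = -331511221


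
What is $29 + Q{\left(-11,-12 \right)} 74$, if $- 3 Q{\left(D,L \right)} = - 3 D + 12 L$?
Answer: $2767$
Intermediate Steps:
$Q{\left(D,L \right)} = D - 4 L$ ($Q{\left(D,L \right)} = - \frac{- 3 D + 12 L}{3} = D - 4 L$)
$29 + Q{\left(-11,-12 \right)} 74 = 29 + \left(-11 - -48\right) 74 = 29 + \left(-11 + 48\right) 74 = 29 + 37 \cdot 74 = 29 + 2738 = 2767$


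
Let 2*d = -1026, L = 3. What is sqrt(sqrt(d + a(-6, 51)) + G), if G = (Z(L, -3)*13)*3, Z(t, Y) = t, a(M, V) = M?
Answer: sqrt(117 + I*sqrt(519)) ≈ 10.867 + 1.0482*I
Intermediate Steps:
d = -513 (d = (1/2)*(-1026) = -513)
G = 117 (G = (3*13)*3 = 39*3 = 117)
sqrt(sqrt(d + a(-6, 51)) + G) = sqrt(sqrt(-513 - 6) + 117) = sqrt(sqrt(-519) + 117) = sqrt(I*sqrt(519) + 117) = sqrt(117 + I*sqrt(519))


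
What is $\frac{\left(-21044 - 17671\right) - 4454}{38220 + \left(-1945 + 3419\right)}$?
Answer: $- \frac{43169}{39694} \approx -1.0875$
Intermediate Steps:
$\frac{\left(-21044 - 17671\right) - 4454}{38220 + \left(-1945 + 3419\right)} = \frac{\left(-21044 - 17671\right) - 4454}{38220 + 1474} = \frac{-38715 - 4454}{39694} = \left(-43169\right) \frac{1}{39694} = - \frac{43169}{39694}$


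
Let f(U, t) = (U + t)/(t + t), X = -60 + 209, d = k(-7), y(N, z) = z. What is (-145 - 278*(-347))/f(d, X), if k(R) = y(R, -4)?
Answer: 28703658/145 ≈ 1.9796e+5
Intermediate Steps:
k(R) = -4
d = -4
X = 149
f(U, t) = (U + t)/(2*t) (f(U, t) = (U + t)/((2*t)) = (U + t)*(1/(2*t)) = (U + t)/(2*t))
(-145 - 278*(-347))/f(d, X) = (-145 - 278*(-347))/(((1/2)*(-4 + 149)/149)) = (-145 + 96466)/(((1/2)*(1/149)*145)) = 96321/(145/298) = 96321*(298/145) = 28703658/145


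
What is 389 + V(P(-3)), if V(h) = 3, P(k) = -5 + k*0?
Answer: 392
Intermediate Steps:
P(k) = -5 (P(k) = -5 + 0 = -5)
389 + V(P(-3)) = 389 + 3 = 392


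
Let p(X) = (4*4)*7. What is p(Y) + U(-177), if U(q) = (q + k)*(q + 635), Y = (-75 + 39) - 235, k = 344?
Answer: 76598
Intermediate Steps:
Y = -271 (Y = -36 - 235 = -271)
p(X) = 112 (p(X) = 16*7 = 112)
U(q) = (344 + q)*(635 + q) (U(q) = (q + 344)*(q + 635) = (344 + q)*(635 + q))
p(Y) + U(-177) = 112 + (218440 + (-177)**2 + 979*(-177)) = 112 + (218440 + 31329 - 173283) = 112 + 76486 = 76598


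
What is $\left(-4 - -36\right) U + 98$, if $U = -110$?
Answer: $-3422$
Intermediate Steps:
$\left(-4 - -36\right) U + 98 = \left(-4 - -36\right) \left(-110\right) + 98 = \left(-4 + 36\right) \left(-110\right) + 98 = 32 \left(-110\right) + 98 = -3520 + 98 = -3422$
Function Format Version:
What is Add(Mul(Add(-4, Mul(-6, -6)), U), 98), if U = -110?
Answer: -3422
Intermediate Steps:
Add(Mul(Add(-4, Mul(-6, -6)), U), 98) = Add(Mul(Add(-4, Mul(-6, -6)), -110), 98) = Add(Mul(Add(-4, 36), -110), 98) = Add(Mul(32, -110), 98) = Add(-3520, 98) = -3422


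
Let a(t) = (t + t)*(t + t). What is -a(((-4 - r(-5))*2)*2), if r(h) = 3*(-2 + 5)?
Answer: -10816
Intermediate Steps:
r(h) = 9 (r(h) = 3*3 = 9)
a(t) = 4*t² (a(t) = (2*t)*(2*t) = 4*t²)
-a(((-4 - r(-5))*2)*2) = -4*(((-4 - 1*9)*2)*2)² = -4*(((-4 - 9)*2)*2)² = -4*(-13*2*2)² = -4*(-26*2)² = -4*(-52)² = -4*2704 = -1*10816 = -10816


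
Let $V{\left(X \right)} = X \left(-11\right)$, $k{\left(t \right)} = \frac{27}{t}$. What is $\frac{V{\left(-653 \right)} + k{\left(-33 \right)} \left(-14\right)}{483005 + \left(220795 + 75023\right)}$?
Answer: $\frac{79139}{8567053} \approx 0.0092376$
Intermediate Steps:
$V{\left(X \right)} = - 11 X$
$\frac{V{\left(-653 \right)} + k{\left(-33 \right)} \left(-14\right)}{483005 + \left(220795 + 75023\right)} = \frac{\left(-11\right) \left(-653\right) + \frac{27}{-33} \left(-14\right)}{483005 + \left(220795 + 75023\right)} = \frac{7183 + 27 \left(- \frac{1}{33}\right) \left(-14\right)}{483005 + 295818} = \frac{7183 - - \frac{126}{11}}{778823} = \left(7183 + \frac{126}{11}\right) \frac{1}{778823} = \frac{79139}{11} \cdot \frac{1}{778823} = \frac{79139}{8567053}$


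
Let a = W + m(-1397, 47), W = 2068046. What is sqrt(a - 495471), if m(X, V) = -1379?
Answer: 2*sqrt(392799) ≈ 1253.5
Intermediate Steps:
a = 2066667 (a = 2068046 - 1379 = 2066667)
sqrt(a - 495471) = sqrt(2066667 - 495471) = sqrt(1571196) = 2*sqrt(392799)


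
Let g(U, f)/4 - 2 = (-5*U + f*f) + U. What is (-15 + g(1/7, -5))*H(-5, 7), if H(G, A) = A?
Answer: 635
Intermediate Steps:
g(U, f) = 8 - 16*U + 4*f² (g(U, f) = 8 + 4*((-5*U + f*f) + U) = 8 + 4*((-5*U + f²) + U) = 8 + 4*((f² - 5*U) + U) = 8 + 4*(f² - 4*U) = 8 + (-16*U + 4*f²) = 8 - 16*U + 4*f²)
(-15 + g(1/7, -5))*H(-5, 7) = (-15 + (8 - 16/7 + 4*(-5)²))*7 = (-15 + (8 - 16/7 + 4*25))*7 = (-15 + (8 - 16*⅐ + 100))*7 = (-15 + (8 - 16/7 + 100))*7 = (-15 + 740/7)*7 = (635/7)*7 = 635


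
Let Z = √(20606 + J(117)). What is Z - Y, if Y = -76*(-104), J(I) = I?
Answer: -7904 + √20723 ≈ -7760.0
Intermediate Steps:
Y = 7904
Z = √20723 (Z = √(20606 + 117) = √20723 ≈ 143.95)
Z - Y = √20723 - 1*7904 = √20723 - 7904 = -7904 + √20723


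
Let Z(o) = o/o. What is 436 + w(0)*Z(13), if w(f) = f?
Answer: 436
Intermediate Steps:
Z(o) = 1
436 + w(0)*Z(13) = 436 + 0*1 = 436 + 0 = 436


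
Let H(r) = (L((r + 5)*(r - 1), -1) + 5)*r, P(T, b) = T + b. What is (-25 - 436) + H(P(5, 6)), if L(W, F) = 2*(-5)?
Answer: -516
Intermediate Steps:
L(W, F) = -10
H(r) = -5*r (H(r) = (-10 + 5)*r = -5*r)
(-25 - 436) + H(P(5, 6)) = (-25 - 436) - 5*(5 + 6) = -461 - 5*11 = -461 - 55 = -516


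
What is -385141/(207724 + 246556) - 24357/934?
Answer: -5712309827/212148760 ≈ -26.926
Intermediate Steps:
-385141/(207724 + 246556) - 24357/934 = -385141/454280 - 24357*1/934 = -385141*1/454280 - 24357/934 = -385141/454280 - 24357/934 = -5712309827/212148760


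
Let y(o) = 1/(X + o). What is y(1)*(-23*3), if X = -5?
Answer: 69/4 ≈ 17.250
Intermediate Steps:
y(o) = 1/(-5 + o)
y(1)*(-23*3) = (-23*3)/(-5 + 1) = -69/(-4) = -1/4*(-69) = 69/4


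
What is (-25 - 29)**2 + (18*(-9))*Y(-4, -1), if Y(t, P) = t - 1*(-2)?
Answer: 3240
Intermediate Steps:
Y(t, P) = 2 + t (Y(t, P) = t + 2 = 2 + t)
(-25 - 29)**2 + (18*(-9))*Y(-4, -1) = (-25 - 29)**2 + (18*(-9))*(2 - 4) = (-54)**2 - 162*(-2) = 2916 + 324 = 3240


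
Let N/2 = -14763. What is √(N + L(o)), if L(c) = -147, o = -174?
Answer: 3*I*√3297 ≈ 172.26*I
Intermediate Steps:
N = -29526 (N = 2*(-14763) = -29526)
√(N + L(o)) = √(-29526 - 147) = √(-29673) = 3*I*√3297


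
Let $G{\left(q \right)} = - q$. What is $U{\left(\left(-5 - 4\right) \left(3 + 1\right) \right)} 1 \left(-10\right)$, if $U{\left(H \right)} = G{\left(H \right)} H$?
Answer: $12960$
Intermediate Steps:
$U{\left(H \right)} = - H^{2}$ ($U{\left(H \right)} = - H H = - H^{2}$)
$U{\left(\left(-5 - 4\right) \left(3 + 1\right) \right)} 1 \left(-10\right) = - \left(\left(-5 - 4\right) \left(3 + 1\right)\right)^{2} \cdot 1 \left(-10\right) = - \left(\left(-9\right) 4\right)^{2} \cdot 1 \left(-10\right) = - \left(-36\right)^{2} \cdot 1 \left(-10\right) = \left(-1\right) 1296 \cdot 1 \left(-10\right) = \left(-1296\right) 1 \left(-10\right) = \left(-1296\right) \left(-10\right) = 12960$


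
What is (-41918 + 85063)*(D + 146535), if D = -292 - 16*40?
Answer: 6282041435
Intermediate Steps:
D = -932 (D = -292 - 640 = -932)
(-41918 + 85063)*(D + 146535) = (-41918 + 85063)*(-932 + 146535) = 43145*145603 = 6282041435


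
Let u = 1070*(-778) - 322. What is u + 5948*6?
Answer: -797094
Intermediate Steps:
u = -832782 (u = -832460 - 322 = -832782)
u + 5948*6 = -832782 + 5948*6 = -832782 + 35688 = -797094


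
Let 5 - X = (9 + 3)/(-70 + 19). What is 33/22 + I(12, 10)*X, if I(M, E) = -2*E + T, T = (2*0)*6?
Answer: -3509/34 ≈ -103.21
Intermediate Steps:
X = 89/17 (X = 5 - (9 + 3)/(-70 + 19) = 5 - 12/(-51) = 5 - 12*(-1)/51 = 5 - 1*(-4/17) = 5 + 4/17 = 89/17 ≈ 5.2353)
T = 0 (T = 0*6 = 0)
I(M, E) = -2*E (I(M, E) = -2*E + 0 = -2*E)
33/22 + I(12, 10)*X = 33/22 - 2*10*(89/17) = 33*(1/22) - 20*89/17 = 3/2 - 1780/17 = -3509/34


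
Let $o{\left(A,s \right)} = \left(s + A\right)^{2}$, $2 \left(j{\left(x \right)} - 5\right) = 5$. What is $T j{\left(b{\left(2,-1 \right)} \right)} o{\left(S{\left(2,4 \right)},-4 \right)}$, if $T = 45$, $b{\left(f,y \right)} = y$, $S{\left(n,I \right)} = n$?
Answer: $1350$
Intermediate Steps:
$j{\left(x \right)} = \frac{15}{2}$ ($j{\left(x \right)} = 5 + \frac{1}{2} \cdot 5 = 5 + \frac{5}{2} = \frac{15}{2}$)
$o{\left(A,s \right)} = \left(A + s\right)^{2}$
$T j{\left(b{\left(2,-1 \right)} \right)} o{\left(S{\left(2,4 \right)},-4 \right)} = 45 \cdot \frac{15}{2} \left(2 - 4\right)^{2} = \frac{675 \left(-2\right)^{2}}{2} = \frac{675}{2} \cdot 4 = 1350$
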